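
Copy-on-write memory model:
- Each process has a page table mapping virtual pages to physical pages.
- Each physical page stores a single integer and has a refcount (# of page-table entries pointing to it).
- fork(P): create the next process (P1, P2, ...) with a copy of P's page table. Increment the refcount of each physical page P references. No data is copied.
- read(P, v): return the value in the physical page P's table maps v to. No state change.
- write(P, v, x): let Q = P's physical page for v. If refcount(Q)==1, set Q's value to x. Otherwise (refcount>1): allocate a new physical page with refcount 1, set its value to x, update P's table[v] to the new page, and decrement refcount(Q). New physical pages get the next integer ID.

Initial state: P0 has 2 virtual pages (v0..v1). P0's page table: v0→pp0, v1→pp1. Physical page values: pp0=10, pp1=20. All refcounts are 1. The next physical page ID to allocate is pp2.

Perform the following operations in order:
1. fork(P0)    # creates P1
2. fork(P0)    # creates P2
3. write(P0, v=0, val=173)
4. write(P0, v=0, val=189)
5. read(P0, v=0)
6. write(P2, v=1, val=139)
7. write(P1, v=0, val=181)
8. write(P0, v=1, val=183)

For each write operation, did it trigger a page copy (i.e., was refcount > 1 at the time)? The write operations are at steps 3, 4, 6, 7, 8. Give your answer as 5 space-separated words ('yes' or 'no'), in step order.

Op 1: fork(P0) -> P1. 2 ppages; refcounts: pp0:2 pp1:2
Op 2: fork(P0) -> P2. 2 ppages; refcounts: pp0:3 pp1:3
Op 3: write(P0, v0, 173). refcount(pp0)=3>1 -> COPY to pp2. 3 ppages; refcounts: pp0:2 pp1:3 pp2:1
Op 4: write(P0, v0, 189). refcount(pp2)=1 -> write in place. 3 ppages; refcounts: pp0:2 pp1:3 pp2:1
Op 5: read(P0, v0) -> 189. No state change.
Op 6: write(P2, v1, 139). refcount(pp1)=3>1 -> COPY to pp3. 4 ppages; refcounts: pp0:2 pp1:2 pp2:1 pp3:1
Op 7: write(P1, v0, 181). refcount(pp0)=2>1 -> COPY to pp4. 5 ppages; refcounts: pp0:1 pp1:2 pp2:1 pp3:1 pp4:1
Op 8: write(P0, v1, 183). refcount(pp1)=2>1 -> COPY to pp5. 6 ppages; refcounts: pp0:1 pp1:1 pp2:1 pp3:1 pp4:1 pp5:1

yes no yes yes yes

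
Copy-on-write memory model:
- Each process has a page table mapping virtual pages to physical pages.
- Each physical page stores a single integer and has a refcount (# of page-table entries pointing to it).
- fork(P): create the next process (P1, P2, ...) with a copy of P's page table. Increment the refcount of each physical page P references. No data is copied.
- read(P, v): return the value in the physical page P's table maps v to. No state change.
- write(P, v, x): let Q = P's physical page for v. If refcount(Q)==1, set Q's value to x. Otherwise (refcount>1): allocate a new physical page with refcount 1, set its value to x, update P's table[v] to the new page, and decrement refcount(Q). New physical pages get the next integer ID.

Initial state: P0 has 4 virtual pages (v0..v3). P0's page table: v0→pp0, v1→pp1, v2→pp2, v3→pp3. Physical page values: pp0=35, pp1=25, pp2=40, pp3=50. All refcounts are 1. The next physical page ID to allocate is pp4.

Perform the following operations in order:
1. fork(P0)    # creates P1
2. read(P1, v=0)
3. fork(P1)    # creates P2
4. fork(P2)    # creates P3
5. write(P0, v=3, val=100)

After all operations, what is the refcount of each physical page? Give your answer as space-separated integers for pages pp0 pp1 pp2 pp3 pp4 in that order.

Answer: 4 4 4 3 1

Derivation:
Op 1: fork(P0) -> P1. 4 ppages; refcounts: pp0:2 pp1:2 pp2:2 pp3:2
Op 2: read(P1, v0) -> 35. No state change.
Op 3: fork(P1) -> P2. 4 ppages; refcounts: pp0:3 pp1:3 pp2:3 pp3:3
Op 4: fork(P2) -> P3. 4 ppages; refcounts: pp0:4 pp1:4 pp2:4 pp3:4
Op 5: write(P0, v3, 100). refcount(pp3)=4>1 -> COPY to pp4. 5 ppages; refcounts: pp0:4 pp1:4 pp2:4 pp3:3 pp4:1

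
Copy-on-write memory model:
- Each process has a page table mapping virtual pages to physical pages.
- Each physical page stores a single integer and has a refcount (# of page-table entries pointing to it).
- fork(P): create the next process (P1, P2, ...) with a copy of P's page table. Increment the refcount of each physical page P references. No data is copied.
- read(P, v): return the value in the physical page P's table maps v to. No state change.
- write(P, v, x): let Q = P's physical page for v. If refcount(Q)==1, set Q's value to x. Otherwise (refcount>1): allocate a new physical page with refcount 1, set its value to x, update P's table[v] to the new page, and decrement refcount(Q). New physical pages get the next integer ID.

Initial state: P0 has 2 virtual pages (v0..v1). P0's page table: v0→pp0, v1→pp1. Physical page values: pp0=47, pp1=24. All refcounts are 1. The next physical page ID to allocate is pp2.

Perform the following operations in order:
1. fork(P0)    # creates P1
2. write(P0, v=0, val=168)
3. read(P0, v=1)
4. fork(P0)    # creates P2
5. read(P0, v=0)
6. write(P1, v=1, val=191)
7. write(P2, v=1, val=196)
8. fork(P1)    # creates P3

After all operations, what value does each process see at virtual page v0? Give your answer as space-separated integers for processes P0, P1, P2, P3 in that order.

Answer: 168 47 168 47

Derivation:
Op 1: fork(P0) -> P1. 2 ppages; refcounts: pp0:2 pp1:2
Op 2: write(P0, v0, 168). refcount(pp0)=2>1 -> COPY to pp2. 3 ppages; refcounts: pp0:1 pp1:2 pp2:1
Op 3: read(P0, v1) -> 24. No state change.
Op 4: fork(P0) -> P2. 3 ppages; refcounts: pp0:1 pp1:3 pp2:2
Op 5: read(P0, v0) -> 168. No state change.
Op 6: write(P1, v1, 191). refcount(pp1)=3>1 -> COPY to pp3. 4 ppages; refcounts: pp0:1 pp1:2 pp2:2 pp3:1
Op 7: write(P2, v1, 196). refcount(pp1)=2>1 -> COPY to pp4. 5 ppages; refcounts: pp0:1 pp1:1 pp2:2 pp3:1 pp4:1
Op 8: fork(P1) -> P3. 5 ppages; refcounts: pp0:2 pp1:1 pp2:2 pp3:2 pp4:1
P0: v0 -> pp2 = 168
P1: v0 -> pp0 = 47
P2: v0 -> pp2 = 168
P3: v0 -> pp0 = 47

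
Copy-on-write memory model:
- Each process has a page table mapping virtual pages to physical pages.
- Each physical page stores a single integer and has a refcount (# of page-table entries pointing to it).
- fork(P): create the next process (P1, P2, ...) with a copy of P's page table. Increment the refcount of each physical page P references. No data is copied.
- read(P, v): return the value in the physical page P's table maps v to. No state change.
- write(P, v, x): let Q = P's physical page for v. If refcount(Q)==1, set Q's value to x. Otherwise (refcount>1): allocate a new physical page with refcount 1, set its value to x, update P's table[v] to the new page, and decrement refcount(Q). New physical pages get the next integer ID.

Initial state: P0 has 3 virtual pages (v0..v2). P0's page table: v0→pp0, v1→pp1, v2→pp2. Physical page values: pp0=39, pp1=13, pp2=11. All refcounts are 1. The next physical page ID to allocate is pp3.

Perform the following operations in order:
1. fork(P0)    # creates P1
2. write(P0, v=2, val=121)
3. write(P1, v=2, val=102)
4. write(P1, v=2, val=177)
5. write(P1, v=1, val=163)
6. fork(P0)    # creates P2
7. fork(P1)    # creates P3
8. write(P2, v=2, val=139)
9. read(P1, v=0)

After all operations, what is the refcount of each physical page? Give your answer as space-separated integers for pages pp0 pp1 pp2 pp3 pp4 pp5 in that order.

Op 1: fork(P0) -> P1. 3 ppages; refcounts: pp0:2 pp1:2 pp2:2
Op 2: write(P0, v2, 121). refcount(pp2)=2>1 -> COPY to pp3. 4 ppages; refcounts: pp0:2 pp1:2 pp2:1 pp3:1
Op 3: write(P1, v2, 102). refcount(pp2)=1 -> write in place. 4 ppages; refcounts: pp0:2 pp1:2 pp2:1 pp3:1
Op 4: write(P1, v2, 177). refcount(pp2)=1 -> write in place. 4 ppages; refcounts: pp0:2 pp1:2 pp2:1 pp3:1
Op 5: write(P1, v1, 163). refcount(pp1)=2>1 -> COPY to pp4. 5 ppages; refcounts: pp0:2 pp1:1 pp2:1 pp3:1 pp4:1
Op 6: fork(P0) -> P2. 5 ppages; refcounts: pp0:3 pp1:2 pp2:1 pp3:2 pp4:1
Op 7: fork(P1) -> P3. 5 ppages; refcounts: pp0:4 pp1:2 pp2:2 pp3:2 pp4:2
Op 8: write(P2, v2, 139). refcount(pp3)=2>1 -> COPY to pp5. 6 ppages; refcounts: pp0:4 pp1:2 pp2:2 pp3:1 pp4:2 pp5:1
Op 9: read(P1, v0) -> 39. No state change.

Answer: 4 2 2 1 2 1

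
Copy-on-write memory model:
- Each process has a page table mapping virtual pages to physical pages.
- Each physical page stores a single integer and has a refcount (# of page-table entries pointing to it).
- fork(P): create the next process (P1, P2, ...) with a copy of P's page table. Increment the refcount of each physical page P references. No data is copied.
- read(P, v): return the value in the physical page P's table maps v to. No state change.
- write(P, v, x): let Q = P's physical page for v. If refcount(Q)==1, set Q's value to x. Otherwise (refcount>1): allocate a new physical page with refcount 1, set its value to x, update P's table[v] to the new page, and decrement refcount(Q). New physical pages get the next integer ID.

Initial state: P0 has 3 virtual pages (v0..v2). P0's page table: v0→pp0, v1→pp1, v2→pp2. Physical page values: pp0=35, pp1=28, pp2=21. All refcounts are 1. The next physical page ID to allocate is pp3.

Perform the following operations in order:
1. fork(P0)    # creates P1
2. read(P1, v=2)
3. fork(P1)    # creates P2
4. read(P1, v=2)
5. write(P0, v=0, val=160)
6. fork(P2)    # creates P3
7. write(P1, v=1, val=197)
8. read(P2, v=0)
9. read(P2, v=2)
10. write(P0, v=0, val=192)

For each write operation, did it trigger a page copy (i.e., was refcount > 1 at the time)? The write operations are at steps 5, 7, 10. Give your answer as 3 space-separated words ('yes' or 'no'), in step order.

Op 1: fork(P0) -> P1. 3 ppages; refcounts: pp0:2 pp1:2 pp2:2
Op 2: read(P1, v2) -> 21. No state change.
Op 3: fork(P1) -> P2. 3 ppages; refcounts: pp0:3 pp1:3 pp2:3
Op 4: read(P1, v2) -> 21. No state change.
Op 5: write(P0, v0, 160). refcount(pp0)=3>1 -> COPY to pp3. 4 ppages; refcounts: pp0:2 pp1:3 pp2:3 pp3:1
Op 6: fork(P2) -> P3. 4 ppages; refcounts: pp0:3 pp1:4 pp2:4 pp3:1
Op 7: write(P1, v1, 197). refcount(pp1)=4>1 -> COPY to pp4. 5 ppages; refcounts: pp0:3 pp1:3 pp2:4 pp3:1 pp4:1
Op 8: read(P2, v0) -> 35. No state change.
Op 9: read(P2, v2) -> 21. No state change.
Op 10: write(P0, v0, 192). refcount(pp3)=1 -> write in place. 5 ppages; refcounts: pp0:3 pp1:3 pp2:4 pp3:1 pp4:1

yes yes no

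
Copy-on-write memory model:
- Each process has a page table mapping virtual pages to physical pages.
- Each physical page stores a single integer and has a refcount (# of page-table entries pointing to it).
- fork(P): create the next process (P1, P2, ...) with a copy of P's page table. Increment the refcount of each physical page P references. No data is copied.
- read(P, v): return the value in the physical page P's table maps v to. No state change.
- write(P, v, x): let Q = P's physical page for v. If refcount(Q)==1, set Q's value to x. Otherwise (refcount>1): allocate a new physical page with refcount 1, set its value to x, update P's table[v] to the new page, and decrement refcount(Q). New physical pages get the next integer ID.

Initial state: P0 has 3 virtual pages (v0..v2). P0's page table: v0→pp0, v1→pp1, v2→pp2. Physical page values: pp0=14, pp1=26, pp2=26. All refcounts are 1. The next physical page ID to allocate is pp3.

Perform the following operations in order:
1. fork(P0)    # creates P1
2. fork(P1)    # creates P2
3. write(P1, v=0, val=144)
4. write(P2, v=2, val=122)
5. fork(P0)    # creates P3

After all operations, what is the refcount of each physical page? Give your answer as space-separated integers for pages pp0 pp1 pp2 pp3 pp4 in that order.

Answer: 3 4 3 1 1

Derivation:
Op 1: fork(P0) -> P1. 3 ppages; refcounts: pp0:2 pp1:2 pp2:2
Op 2: fork(P1) -> P2. 3 ppages; refcounts: pp0:3 pp1:3 pp2:3
Op 3: write(P1, v0, 144). refcount(pp0)=3>1 -> COPY to pp3. 4 ppages; refcounts: pp0:2 pp1:3 pp2:3 pp3:1
Op 4: write(P2, v2, 122). refcount(pp2)=3>1 -> COPY to pp4. 5 ppages; refcounts: pp0:2 pp1:3 pp2:2 pp3:1 pp4:1
Op 5: fork(P0) -> P3. 5 ppages; refcounts: pp0:3 pp1:4 pp2:3 pp3:1 pp4:1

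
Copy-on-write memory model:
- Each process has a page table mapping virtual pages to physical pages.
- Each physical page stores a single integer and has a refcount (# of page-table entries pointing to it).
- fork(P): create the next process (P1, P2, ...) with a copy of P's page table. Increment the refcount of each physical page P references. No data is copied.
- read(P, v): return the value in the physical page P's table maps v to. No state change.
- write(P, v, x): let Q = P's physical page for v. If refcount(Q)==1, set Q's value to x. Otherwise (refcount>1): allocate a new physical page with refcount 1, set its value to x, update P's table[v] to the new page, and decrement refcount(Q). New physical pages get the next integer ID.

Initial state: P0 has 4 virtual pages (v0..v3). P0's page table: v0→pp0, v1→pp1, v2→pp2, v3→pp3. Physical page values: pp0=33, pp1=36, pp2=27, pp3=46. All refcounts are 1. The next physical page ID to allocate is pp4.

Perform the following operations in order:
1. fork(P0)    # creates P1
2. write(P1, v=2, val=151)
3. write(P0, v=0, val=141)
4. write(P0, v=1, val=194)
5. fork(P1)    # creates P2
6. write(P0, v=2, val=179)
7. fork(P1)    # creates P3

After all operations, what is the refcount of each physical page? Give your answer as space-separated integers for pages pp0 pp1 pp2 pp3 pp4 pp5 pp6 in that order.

Answer: 3 3 1 4 3 1 1

Derivation:
Op 1: fork(P0) -> P1. 4 ppages; refcounts: pp0:2 pp1:2 pp2:2 pp3:2
Op 2: write(P1, v2, 151). refcount(pp2)=2>1 -> COPY to pp4. 5 ppages; refcounts: pp0:2 pp1:2 pp2:1 pp3:2 pp4:1
Op 3: write(P0, v0, 141). refcount(pp0)=2>1 -> COPY to pp5. 6 ppages; refcounts: pp0:1 pp1:2 pp2:1 pp3:2 pp4:1 pp5:1
Op 4: write(P0, v1, 194). refcount(pp1)=2>1 -> COPY to pp6. 7 ppages; refcounts: pp0:1 pp1:1 pp2:1 pp3:2 pp4:1 pp5:1 pp6:1
Op 5: fork(P1) -> P2. 7 ppages; refcounts: pp0:2 pp1:2 pp2:1 pp3:3 pp4:2 pp5:1 pp6:1
Op 6: write(P0, v2, 179). refcount(pp2)=1 -> write in place. 7 ppages; refcounts: pp0:2 pp1:2 pp2:1 pp3:3 pp4:2 pp5:1 pp6:1
Op 7: fork(P1) -> P3. 7 ppages; refcounts: pp0:3 pp1:3 pp2:1 pp3:4 pp4:3 pp5:1 pp6:1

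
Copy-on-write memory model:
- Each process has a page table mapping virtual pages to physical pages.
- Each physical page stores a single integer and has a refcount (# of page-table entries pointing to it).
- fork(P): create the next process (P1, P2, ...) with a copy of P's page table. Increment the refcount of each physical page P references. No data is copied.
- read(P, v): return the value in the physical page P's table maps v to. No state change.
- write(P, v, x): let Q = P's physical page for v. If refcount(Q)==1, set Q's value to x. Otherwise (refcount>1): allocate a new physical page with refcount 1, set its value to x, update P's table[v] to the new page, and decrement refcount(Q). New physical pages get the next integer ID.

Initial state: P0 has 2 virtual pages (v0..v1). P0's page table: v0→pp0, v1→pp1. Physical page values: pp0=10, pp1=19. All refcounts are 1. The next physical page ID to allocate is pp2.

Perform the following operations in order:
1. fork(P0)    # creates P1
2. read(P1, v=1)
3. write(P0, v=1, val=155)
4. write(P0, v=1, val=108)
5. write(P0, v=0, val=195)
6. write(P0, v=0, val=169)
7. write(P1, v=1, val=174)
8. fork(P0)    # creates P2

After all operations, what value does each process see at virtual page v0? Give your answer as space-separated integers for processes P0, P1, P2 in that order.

Op 1: fork(P0) -> P1. 2 ppages; refcounts: pp0:2 pp1:2
Op 2: read(P1, v1) -> 19. No state change.
Op 3: write(P0, v1, 155). refcount(pp1)=2>1 -> COPY to pp2. 3 ppages; refcounts: pp0:2 pp1:1 pp2:1
Op 4: write(P0, v1, 108). refcount(pp2)=1 -> write in place. 3 ppages; refcounts: pp0:2 pp1:1 pp2:1
Op 5: write(P0, v0, 195). refcount(pp0)=2>1 -> COPY to pp3. 4 ppages; refcounts: pp0:1 pp1:1 pp2:1 pp3:1
Op 6: write(P0, v0, 169). refcount(pp3)=1 -> write in place. 4 ppages; refcounts: pp0:1 pp1:1 pp2:1 pp3:1
Op 7: write(P1, v1, 174). refcount(pp1)=1 -> write in place. 4 ppages; refcounts: pp0:1 pp1:1 pp2:1 pp3:1
Op 8: fork(P0) -> P2. 4 ppages; refcounts: pp0:1 pp1:1 pp2:2 pp3:2
P0: v0 -> pp3 = 169
P1: v0 -> pp0 = 10
P2: v0 -> pp3 = 169

Answer: 169 10 169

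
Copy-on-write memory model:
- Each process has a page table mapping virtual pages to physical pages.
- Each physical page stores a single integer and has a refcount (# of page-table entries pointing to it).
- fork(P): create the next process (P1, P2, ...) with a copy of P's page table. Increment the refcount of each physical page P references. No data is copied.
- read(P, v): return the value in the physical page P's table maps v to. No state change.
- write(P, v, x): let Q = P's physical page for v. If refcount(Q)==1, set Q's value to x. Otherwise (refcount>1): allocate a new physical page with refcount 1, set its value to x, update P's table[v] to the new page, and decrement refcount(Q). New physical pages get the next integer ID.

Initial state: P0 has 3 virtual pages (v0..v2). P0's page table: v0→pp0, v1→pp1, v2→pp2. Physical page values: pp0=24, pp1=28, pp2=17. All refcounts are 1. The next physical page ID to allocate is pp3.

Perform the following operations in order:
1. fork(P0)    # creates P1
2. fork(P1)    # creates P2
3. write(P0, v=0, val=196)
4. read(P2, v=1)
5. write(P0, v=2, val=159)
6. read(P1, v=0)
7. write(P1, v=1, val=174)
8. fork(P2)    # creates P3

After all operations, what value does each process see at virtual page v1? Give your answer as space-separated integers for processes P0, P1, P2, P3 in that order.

Answer: 28 174 28 28

Derivation:
Op 1: fork(P0) -> P1. 3 ppages; refcounts: pp0:2 pp1:2 pp2:2
Op 2: fork(P1) -> P2. 3 ppages; refcounts: pp0:3 pp1:3 pp2:3
Op 3: write(P0, v0, 196). refcount(pp0)=3>1 -> COPY to pp3. 4 ppages; refcounts: pp0:2 pp1:3 pp2:3 pp3:1
Op 4: read(P2, v1) -> 28. No state change.
Op 5: write(P0, v2, 159). refcount(pp2)=3>1 -> COPY to pp4. 5 ppages; refcounts: pp0:2 pp1:3 pp2:2 pp3:1 pp4:1
Op 6: read(P1, v0) -> 24. No state change.
Op 7: write(P1, v1, 174). refcount(pp1)=3>1 -> COPY to pp5. 6 ppages; refcounts: pp0:2 pp1:2 pp2:2 pp3:1 pp4:1 pp5:1
Op 8: fork(P2) -> P3. 6 ppages; refcounts: pp0:3 pp1:3 pp2:3 pp3:1 pp4:1 pp5:1
P0: v1 -> pp1 = 28
P1: v1 -> pp5 = 174
P2: v1 -> pp1 = 28
P3: v1 -> pp1 = 28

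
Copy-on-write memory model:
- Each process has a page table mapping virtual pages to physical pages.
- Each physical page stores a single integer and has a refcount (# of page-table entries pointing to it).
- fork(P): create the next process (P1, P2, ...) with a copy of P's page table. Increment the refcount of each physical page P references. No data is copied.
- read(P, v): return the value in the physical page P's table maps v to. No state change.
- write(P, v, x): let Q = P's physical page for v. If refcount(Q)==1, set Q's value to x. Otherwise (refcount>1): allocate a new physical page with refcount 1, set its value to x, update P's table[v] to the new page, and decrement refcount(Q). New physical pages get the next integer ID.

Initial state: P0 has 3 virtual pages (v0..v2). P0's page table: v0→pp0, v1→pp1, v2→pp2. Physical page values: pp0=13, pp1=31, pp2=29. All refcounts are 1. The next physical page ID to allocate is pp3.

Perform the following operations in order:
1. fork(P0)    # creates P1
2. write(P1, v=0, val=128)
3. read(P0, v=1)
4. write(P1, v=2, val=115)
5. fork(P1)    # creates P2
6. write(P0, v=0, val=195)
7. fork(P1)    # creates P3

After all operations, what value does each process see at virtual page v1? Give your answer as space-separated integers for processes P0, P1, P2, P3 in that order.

Op 1: fork(P0) -> P1. 3 ppages; refcounts: pp0:2 pp1:2 pp2:2
Op 2: write(P1, v0, 128). refcount(pp0)=2>1 -> COPY to pp3. 4 ppages; refcounts: pp0:1 pp1:2 pp2:2 pp3:1
Op 3: read(P0, v1) -> 31. No state change.
Op 4: write(P1, v2, 115). refcount(pp2)=2>1 -> COPY to pp4. 5 ppages; refcounts: pp0:1 pp1:2 pp2:1 pp3:1 pp4:1
Op 5: fork(P1) -> P2. 5 ppages; refcounts: pp0:1 pp1:3 pp2:1 pp3:2 pp4:2
Op 6: write(P0, v0, 195). refcount(pp0)=1 -> write in place. 5 ppages; refcounts: pp0:1 pp1:3 pp2:1 pp3:2 pp4:2
Op 7: fork(P1) -> P3. 5 ppages; refcounts: pp0:1 pp1:4 pp2:1 pp3:3 pp4:3
P0: v1 -> pp1 = 31
P1: v1 -> pp1 = 31
P2: v1 -> pp1 = 31
P3: v1 -> pp1 = 31

Answer: 31 31 31 31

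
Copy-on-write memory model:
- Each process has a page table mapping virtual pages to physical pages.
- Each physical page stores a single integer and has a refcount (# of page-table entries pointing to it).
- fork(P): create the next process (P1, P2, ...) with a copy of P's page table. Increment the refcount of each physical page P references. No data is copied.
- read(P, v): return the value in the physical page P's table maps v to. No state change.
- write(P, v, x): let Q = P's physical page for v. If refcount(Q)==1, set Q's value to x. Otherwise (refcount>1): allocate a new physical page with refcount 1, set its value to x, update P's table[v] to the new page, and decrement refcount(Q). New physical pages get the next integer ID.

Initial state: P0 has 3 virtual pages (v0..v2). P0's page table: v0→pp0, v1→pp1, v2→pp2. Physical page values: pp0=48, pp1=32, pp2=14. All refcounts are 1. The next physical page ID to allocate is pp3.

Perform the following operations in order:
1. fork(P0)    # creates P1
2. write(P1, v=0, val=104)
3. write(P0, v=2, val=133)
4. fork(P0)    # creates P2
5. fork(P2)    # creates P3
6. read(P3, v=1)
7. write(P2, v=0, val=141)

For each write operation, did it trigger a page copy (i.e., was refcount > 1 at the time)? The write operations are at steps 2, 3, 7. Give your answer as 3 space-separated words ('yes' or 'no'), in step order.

Op 1: fork(P0) -> P1. 3 ppages; refcounts: pp0:2 pp1:2 pp2:2
Op 2: write(P1, v0, 104). refcount(pp0)=2>1 -> COPY to pp3. 4 ppages; refcounts: pp0:1 pp1:2 pp2:2 pp3:1
Op 3: write(P0, v2, 133). refcount(pp2)=2>1 -> COPY to pp4. 5 ppages; refcounts: pp0:1 pp1:2 pp2:1 pp3:1 pp4:1
Op 4: fork(P0) -> P2. 5 ppages; refcounts: pp0:2 pp1:3 pp2:1 pp3:1 pp4:2
Op 5: fork(P2) -> P3. 5 ppages; refcounts: pp0:3 pp1:4 pp2:1 pp3:1 pp4:3
Op 6: read(P3, v1) -> 32. No state change.
Op 7: write(P2, v0, 141). refcount(pp0)=3>1 -> COPY to pp5. 6 ppages; refcounts: pp0:2 pp1:4 pp2:1 pp3:1 pp4:3 pp5:1

yes yes yes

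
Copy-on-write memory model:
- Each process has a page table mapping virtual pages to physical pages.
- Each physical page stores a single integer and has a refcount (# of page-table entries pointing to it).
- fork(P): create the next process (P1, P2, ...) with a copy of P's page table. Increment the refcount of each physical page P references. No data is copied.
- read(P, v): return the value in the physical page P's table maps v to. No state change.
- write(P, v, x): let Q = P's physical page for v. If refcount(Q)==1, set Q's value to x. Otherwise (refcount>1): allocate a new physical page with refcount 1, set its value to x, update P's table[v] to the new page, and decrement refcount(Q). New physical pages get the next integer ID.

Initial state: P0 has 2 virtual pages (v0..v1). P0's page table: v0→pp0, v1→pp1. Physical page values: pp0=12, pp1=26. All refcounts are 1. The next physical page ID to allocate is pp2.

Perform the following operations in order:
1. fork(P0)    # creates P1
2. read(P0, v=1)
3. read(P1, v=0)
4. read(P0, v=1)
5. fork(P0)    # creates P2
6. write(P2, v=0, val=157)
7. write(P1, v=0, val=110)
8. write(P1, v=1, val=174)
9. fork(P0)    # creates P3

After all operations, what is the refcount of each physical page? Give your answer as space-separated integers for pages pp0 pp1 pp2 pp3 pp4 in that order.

Answer: 2 3 1 1 1

Derivation:
Op 1: fork(P0) -> P1. 2 ppages; refcounts: pp0:2 pp1:2
Op 2: read(P0, v1) -> 26. No state change.
Op 3: read(P1, v0) -> 12. No state change.
Op 4: read(P0, v1) -> 26. No state change.
Op 5: fork(P0) -> P2. 2 ppages; refcounts: pp0:3 pp1:3
Op 6: write(P2, v0, 157). refcount(pp0)=3>1 -> COPY to pp2. 3 ppages; refcounts: pp0:2 pp1:3 pp2:1
Op 7: write(P1, v0, 110). refcount(pp0)=2>1 -> COPY to pp3. 4 ppages; refcounts: pp0:1 pp1:3 pp2:1 pp3:1
Op 8: write(P1, v1, 174). refcount(pp1)=3>1 -> COPY to pp4. 5 ppages; refcounts: pp0:1 pp1:2 pp2:1 pp3:1 pp4:1
Op 9: fork(P0) -> P3. 5 ppages; refcounts: pp0:2 pp1:3 pp2:1 pp3:1 pp4:1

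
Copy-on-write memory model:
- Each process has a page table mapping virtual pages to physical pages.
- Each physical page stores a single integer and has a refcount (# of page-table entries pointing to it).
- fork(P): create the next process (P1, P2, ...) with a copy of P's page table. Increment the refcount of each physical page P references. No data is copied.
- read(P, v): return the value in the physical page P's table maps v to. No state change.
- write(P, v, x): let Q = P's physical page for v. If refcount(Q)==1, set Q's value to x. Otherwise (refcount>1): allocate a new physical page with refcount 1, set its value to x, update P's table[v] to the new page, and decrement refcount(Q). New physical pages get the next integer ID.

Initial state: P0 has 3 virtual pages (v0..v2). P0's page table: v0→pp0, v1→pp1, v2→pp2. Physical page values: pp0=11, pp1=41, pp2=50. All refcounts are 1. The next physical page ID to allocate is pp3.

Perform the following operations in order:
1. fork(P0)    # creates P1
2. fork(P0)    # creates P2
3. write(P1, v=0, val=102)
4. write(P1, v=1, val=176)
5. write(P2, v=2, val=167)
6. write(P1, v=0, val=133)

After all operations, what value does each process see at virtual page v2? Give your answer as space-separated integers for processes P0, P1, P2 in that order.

Answer: 50 50 167

Derivation:
Op 1: fork(P0) -> P1. 3 ppages; refcounts: pp0:2 pp1:2 pp2:2
Op 2: fork(P0) -> P2. 3 ppages; refcounts: pp0:3 pp1:3 pp2:3
Op 3: write(P1, v0, 102). refcount(pp0)=3>1 -> COPY to pp3. 4 ppages; refcounts: pp0:2 pp1:3 pp2:3 pp3:1
Op 4: write(P1, v1, 176). refcount(pp1)=3>1 -> COPY to pp4. 5 ppages; refcounts: pp0:2 pp1:2 pp2:3 pp3:1 pp4:1
Op 5: write(P2, v2, 167). refcount(pp2)=3>1 -> COPY to pp5. 6 ppages; refcounts: pp0:2 pp1:2 pp2:2 pp3:1 pp4:1 pp5:1
Op 6: write(P1, v0, 133). refcount(pp3)=1 -> write in place. 6 ppages; refcounts: pp0:2 pp1:2 pp2:2 pp3:1 pp4:1 pp5:1
P0: v2 -> pp2 = 50
P1: v2 -> pp2 = 50
P2: v2 -> pp5 = 167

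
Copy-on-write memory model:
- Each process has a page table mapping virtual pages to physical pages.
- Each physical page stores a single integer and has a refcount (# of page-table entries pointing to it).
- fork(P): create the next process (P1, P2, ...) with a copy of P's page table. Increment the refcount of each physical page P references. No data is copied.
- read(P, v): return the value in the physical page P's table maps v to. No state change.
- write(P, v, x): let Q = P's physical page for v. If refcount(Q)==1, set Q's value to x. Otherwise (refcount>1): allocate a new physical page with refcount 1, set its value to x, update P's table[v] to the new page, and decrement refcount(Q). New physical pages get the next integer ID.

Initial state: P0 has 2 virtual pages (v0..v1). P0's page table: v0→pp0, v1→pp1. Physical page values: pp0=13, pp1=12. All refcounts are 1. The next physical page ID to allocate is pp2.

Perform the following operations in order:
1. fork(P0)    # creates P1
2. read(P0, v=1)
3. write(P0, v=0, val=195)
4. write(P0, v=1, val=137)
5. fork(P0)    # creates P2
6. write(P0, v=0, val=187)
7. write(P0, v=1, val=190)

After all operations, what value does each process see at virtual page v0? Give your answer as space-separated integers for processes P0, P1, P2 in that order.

Op 1: fork(P0) -> P1. 2 ppages; refcounts: pp0:2 pp1:2
Op 2: read(P0, v1) -> 12. No state change.
Op 3: write(P0, v0, 195). refcount(pp0)=2>1 -> COPY to pp2. 3 ppages; refcounts: pp0:1 pp1:2 pp2:1
Op 4: write(P0, v1, 137). refcount(pp1)=2>1 -> COPY to pp3. 4 ppages; refcounts: pp0:1 pp1:1 pp2:1 pp3:1
Op 5: fork(P0) -> P2. 4 ppages; refcounts: pp0:1 pp1:1 pp2:2 pp3:2
Op 6: write(P0, v0, 187). refcount(pp2)=2>1 -> COPY to pp4. 5 ppages; refcounts: pp0:1 pp1:1 pp2:1 pp3:2 pp4:1
Op 7: write(P0, v1, 190). refcount(pp3)=2>1 -> COPY to pp5. 6 ppages; refcounts: pp0:1 pp1:1 pp2:1 pp3:1 pp4:1 pp5:1
P0: v0 -> pp4 = 187
P1: v0 -> pp0 = 13
P2: v0 -> pp2 = 195

Answer: 187 13 195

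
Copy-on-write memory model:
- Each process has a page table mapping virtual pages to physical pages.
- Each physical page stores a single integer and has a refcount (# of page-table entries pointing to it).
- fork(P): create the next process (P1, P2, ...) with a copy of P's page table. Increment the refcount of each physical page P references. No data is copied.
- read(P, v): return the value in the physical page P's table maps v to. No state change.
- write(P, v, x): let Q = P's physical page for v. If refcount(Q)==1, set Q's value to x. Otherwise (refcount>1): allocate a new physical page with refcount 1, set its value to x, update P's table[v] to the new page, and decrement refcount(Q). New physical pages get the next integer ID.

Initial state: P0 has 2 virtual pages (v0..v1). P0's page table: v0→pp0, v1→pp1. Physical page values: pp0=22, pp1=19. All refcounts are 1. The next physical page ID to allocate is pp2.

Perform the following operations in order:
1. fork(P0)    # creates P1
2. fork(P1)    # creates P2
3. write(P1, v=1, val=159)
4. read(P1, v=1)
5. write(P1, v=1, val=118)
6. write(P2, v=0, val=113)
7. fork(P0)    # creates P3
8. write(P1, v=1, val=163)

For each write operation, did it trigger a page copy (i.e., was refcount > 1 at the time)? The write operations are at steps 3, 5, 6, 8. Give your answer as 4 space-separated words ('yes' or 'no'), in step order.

Op 1: fork(P0) -> P1. 2 ppages; refcounts: pp0:2 pp1:2
Op 2: fork(P1) -> P2. 2 ppages; refcounts: pp0:3 pp1:3
Op 3: write(P1, v1, 159). refcount(pp1)=3>1 -> COPY to pp2. 3 ppages; refcounts: pp0:3 pp1:2 pp2:1
Op 4: read(P1, v1) -> 159. No state change.
Op 5: write(P1, v1, 118). refcount(pp2)=1 -> write in place. 3 ppages; refcounts: pp0:3 pp1:2 pp2:1
Op 6: write(P2, v0, 113). refcount(pp0)=3>1 -> COPY to pp3. 4 ppages; refcounts: pp0:2 pp1:2 pp2:1 pp3:1
Op 7: fork(P0) -> P3. 4 ppages; refcounts: pp0:3 pp1:3 pp2:1 pp3:1
Op 8: write(P1, v1, 163). refcount(pp2)=1 -> write in place. 4 ppages; refcounts: pp0:3 pp1:3 pp2:1 pp3:1

yes no yes no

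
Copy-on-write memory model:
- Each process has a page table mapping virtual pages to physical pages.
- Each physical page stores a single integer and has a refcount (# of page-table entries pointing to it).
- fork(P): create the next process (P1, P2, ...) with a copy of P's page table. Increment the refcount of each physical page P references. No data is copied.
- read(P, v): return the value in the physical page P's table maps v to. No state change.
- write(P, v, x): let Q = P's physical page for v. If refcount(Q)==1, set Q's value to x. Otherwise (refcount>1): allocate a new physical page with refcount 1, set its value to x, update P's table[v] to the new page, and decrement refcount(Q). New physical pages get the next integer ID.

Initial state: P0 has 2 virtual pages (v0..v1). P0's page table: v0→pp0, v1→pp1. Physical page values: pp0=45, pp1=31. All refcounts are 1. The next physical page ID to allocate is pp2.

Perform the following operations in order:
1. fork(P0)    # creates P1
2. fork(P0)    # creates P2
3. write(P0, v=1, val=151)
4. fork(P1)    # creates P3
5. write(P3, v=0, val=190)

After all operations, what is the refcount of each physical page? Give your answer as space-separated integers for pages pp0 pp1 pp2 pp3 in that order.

Answer: 3 3 1 1

Derivation:
Op 1: fork(P0) -> P1. 2 ppages; refcounts: pp0:2 pp1:2
Op 2: fork(P0) -> P2. 2 ppages; refcounts: pp0:3 pp1:3
Op 3: write(P0, v1, 151). refcount(pp1)=3>1 -> COPY to pp2. 3 ppages; refcounts: pp0:3 pp1:2 pp2:1
Op 4: fork(P1) -> P3. 3 ppages; refcounts: pp0:4 pp1:3 pp2:1
Op 5: write(P3, v0, 190). refcount(pp0)=4>1 -> COPY to pp3. 4 ppages; refcounts: pp0:3 pp1:3 pp2:1 pp3:1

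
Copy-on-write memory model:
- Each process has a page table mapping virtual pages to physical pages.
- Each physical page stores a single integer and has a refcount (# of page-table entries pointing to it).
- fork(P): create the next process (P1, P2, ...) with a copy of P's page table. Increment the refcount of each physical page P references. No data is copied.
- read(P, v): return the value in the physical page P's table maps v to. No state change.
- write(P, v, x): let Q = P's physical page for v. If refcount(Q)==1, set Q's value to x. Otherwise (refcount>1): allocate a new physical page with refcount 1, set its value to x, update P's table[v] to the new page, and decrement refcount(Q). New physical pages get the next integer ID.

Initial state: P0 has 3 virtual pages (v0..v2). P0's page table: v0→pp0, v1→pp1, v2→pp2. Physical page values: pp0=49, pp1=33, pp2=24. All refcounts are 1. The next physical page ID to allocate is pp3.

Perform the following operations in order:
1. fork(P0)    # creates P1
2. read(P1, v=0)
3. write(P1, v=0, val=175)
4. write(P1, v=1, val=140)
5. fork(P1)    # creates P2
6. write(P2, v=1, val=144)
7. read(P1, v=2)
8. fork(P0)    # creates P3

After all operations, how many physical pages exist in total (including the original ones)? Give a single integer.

Answer: 6

Derivation:
Op 1: fork(P0) -> P1. 3 ppages; refcounts: pp0:2 pp1:2 pp2:2
Op 2: read(P1, v0) -> 49. No state change.
Op 3: write(P1, v0, 175). refcount(pp0)=2>1 -> COPY to pp3. 4 ppages; refcounts: pp0:1 pp1:2 pp2:2 pp3:1
Op 4: write(P1, v1, 140). refcount(pp1)=2>1 -> COPY to pp4. 5 ppages; refcounts: pp0:1 pp1:1 pp2:2 pp3:1 pp4:1
Op 5: fork(P1) -> P2. 5 ppages; refcounts: pp0:1 pp1:1 pp2:3 pp3:2 pp4:2
Op 6: write(P2, v1, 144). refcount(pp4)=2>1 -> COPY to pp5. 6 ppages; refcounts: pp0:1 pp1:1 pp2:3 pp3:2 pp4:1 pp5:1
Op 7: read(P1, v2) -> 24. No state change.
Op 8: fork(P0) -> P3. 6 ppages; refcounts: pp0:2 pp1:2 pp2:4 pp3:2 pp4:1 pp5:1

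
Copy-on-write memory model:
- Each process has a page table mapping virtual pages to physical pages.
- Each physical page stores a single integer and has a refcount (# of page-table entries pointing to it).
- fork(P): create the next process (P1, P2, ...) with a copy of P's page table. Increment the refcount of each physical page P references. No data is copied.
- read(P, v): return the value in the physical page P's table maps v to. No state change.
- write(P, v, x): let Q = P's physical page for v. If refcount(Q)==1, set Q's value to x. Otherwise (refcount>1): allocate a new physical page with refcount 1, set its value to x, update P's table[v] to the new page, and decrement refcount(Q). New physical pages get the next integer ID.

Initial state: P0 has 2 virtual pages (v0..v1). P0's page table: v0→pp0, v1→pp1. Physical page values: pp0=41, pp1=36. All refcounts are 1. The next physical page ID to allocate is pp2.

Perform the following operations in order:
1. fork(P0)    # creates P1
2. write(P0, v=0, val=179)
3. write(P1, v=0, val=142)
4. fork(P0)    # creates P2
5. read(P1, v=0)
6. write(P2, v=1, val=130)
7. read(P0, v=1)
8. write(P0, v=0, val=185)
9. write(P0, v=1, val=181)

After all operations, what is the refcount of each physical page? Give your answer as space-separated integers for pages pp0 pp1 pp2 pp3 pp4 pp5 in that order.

Answer: 1 1 1 1 1 1

Derivation:
Op 1: fork(P0) -> P1. 2 ppages; refcounts: pp0:2 pp1:2
Op 2: write(P0, v0, 179). refcount(pp0)=2>1 -> COPY to pp2. 3 ppages; refcounts: pp0:1 pp1:2 pp2:1
Op 3: write(P1, v0, 142). refcount(pp0)=1 -> write in place. 3 ppages; refcounts: pp0:1 pp1:2 pp2:1
Op 4: fork(P0) -> P2. 3 ppages; refcounts: pp0:1 pp1:3 pp2:2
Op 5: read(P1, v0) -> 142. No state change.
Op 6: write(P2, v1, 130). refcount(pp1)=3>1 -> COPY to pp3. 4 ppages; refcounts: pp0:1 pp1:2 pp2:2 pp3:1
Op 7: read(P0, v1) -> 36. No state change.
Op 8: write(P0, v0, 185). refcount(pp2)=2>1 -> COPY to pp4. 5 ppages; refcounts: pp0:1 pp1:2 pp2:1 pp3:1 pp4:1
Op 9: write(P0, v1, 181). refcount(pp1)=2>1 -> COPY to pp5. 6 ppages; refcounts: pp0:1 pp1:1 pp2:1 pp3:1 pp4:1 pp5:1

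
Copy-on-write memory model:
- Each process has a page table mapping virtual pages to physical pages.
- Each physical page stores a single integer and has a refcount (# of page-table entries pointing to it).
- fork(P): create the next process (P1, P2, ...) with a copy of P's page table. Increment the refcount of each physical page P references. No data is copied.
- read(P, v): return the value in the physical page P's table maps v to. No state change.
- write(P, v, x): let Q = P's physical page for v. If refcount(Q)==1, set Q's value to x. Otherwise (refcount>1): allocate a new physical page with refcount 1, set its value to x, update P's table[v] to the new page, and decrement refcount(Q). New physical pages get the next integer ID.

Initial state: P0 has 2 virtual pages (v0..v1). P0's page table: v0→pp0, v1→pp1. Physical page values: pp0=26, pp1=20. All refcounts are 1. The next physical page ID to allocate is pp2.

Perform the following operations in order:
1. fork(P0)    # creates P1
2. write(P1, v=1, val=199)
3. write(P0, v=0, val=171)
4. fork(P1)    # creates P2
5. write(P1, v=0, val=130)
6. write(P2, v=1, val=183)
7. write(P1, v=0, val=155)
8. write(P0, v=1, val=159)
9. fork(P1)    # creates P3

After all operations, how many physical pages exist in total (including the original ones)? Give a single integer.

Op 1: fork(P0) -> P1. 2 ppages; refcounts: pp0:2 pp1:2
Op 2: write(P1, v1, 199). refcount(pp1)=2>1 -> COPY to pp2. 3 ppages; refcounts: pp0:2 pp1:1 pp2:1
Op 3: write(P0, v0, 171). refcount(pp0)=2>1 -> COPY to pp3. 4 ppages; refcounts: pp0:1 pp1:1 pp2:1 pp3:1
Op 4: fork(P1) -> P2. 4 ppages; refcounts: pp0:2 pp1:1 pp2:2 pp3:1
Op 5: write(P1, v0, 130). refcount(pp0)=2>1 -> COPY to pp4. 5 ppages; refcounts: pp0:1 pp1:1 pp2:2 pp3:1 pp4:1
Op 6: write(P2, v1, 183). refcount(pp2)=2>1 -> COPY to pp5. 6 ppages; refcounts: pp0:1 pp1:1 pp2:1 pp3:1 pp4:1 pp5:1
Op 7: write(P1, v0, 155). refcount(pp4)=1 -> write in place. 6 ppages; refcounts: pp0:1 pp1:1 pp2:1 pp3:1 pp4:1 pp5:1
Op 8: write(P0, v1, 159). refcount(pp1)=1 -> write in place. 6 ppages; refcounts: pp0:1 pp1:1 pp2:1 pp3:1 pp4:1 pp5:1
Op 9: fork(P1) -> P3. 6 ppages; refcounts: pp0:1 pp1:1 pp2:2 pp3:1 pp4:2 pp5:1

Answer: 6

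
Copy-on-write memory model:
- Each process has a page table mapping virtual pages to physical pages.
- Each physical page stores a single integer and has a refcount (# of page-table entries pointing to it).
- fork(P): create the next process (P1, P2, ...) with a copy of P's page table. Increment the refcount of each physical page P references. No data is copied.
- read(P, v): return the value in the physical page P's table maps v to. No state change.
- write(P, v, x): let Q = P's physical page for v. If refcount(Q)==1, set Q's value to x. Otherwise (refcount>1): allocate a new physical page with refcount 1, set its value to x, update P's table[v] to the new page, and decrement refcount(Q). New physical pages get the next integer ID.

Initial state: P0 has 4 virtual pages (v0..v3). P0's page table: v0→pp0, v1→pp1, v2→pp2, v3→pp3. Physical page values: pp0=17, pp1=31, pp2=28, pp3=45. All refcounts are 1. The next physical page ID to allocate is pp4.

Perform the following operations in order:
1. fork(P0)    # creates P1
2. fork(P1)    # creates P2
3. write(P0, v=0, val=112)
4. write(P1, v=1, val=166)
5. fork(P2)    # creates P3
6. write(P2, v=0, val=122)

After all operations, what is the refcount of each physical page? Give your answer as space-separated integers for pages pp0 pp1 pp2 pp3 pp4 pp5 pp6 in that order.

Answer: 2 3 4 4 1 1 1

Derivation:
Op 1: fork(P0) -> P1. 4 ppages; refcounts: pp0:2 pp1:2 pp2:2 pp3:2
Op 2: fork(P1) -> P2. 4 ppages; refcounts: pp0:3 pp1:3 pp2:3 pp3:3
Op 3: write(P0, v0, 112). refcount(pp0)=3>1 -> COPY to pp4. 5 ppages; refcounts: pp0:2 pp1:3 pp2:3 pp3:3 pp4:1
Op 4: write(P1, v1, 166). refcount(pp1)=3>1 -> COPY to pp5. 6 ppages; refcounts: pp0:2 pp1:2 pp2:3 pp3:3 pp4:1 pp5:1
Op 5: fork(P2) -> P3. 6 ppages; refcounts: pp0:3 pp1:3 pp2:4 pp3:4 pp4:1 pp5:1
Op 6: write(P2, v0, 122). refcount(pp0)=3>1 -> COPY to pp6. 7 ppages; refcounts: pp0:2 pp1:3 pp2:4 pp3:4 pp4:1 pp5:1 pp6:1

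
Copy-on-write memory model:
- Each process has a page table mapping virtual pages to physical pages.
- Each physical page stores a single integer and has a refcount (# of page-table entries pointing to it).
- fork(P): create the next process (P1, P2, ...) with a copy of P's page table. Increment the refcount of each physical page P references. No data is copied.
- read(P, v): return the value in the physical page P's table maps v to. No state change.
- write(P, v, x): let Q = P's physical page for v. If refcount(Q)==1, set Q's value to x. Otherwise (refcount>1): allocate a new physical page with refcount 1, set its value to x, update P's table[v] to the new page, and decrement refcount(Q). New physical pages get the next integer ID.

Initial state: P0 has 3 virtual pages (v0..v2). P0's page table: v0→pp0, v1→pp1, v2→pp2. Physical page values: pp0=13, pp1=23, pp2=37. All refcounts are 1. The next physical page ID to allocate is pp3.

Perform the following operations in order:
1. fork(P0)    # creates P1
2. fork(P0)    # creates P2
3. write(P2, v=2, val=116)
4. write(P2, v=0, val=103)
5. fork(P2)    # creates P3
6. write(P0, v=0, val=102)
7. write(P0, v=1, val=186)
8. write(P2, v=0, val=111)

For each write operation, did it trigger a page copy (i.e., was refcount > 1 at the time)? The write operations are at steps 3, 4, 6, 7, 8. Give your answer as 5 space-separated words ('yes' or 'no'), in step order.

Op 1: fork(P0) -> P1. 3 ppages; refcounts: pp0:2 pp1:2 pp2:2
Op 2: fork(P0) -> P2. 3 ppages; refcounts: pp0:3 pp1:3 pp2:3
Op 3: write(P2, v2, 116). refcount(pp2)=3>1 -> COPY to pp3. 4 ppages; refcounts: pp0:3 pp1:3 pp2:2 pp3:1
Op 4: write(P2, v0, 103). refcount(pp0)=3>1 -> COPY to pp4. 5 ppages; refcounts: pp0:2 pp1:3 pp2:2 pp3:1 pp4:1
Op 5: fork(P2) -> P3. 5 ppages; refcounts: pp0:2 pp1:4 pp2:2 pp3:2 pp4:2
Op 6: write(P0, v0, 102). refcount(pp0)=2>1 -> COPY to pp5. 6 ppages; refcounts: pp0:1 pp1:4 pp2:2 pp3:2 pp4:2 pp5:1
Op 7: write(P0, v1, 186). refcount(pp1)=4>1 -> COPY to pp6. 7 ppages; refcounts: pp0:1 pp1:3 pp2:2 pp3:2 pp4:2 pp5:1 pp6:1
Op 8: write(P2, v0, 111). refcount(pp4)=2>1 -> COPY to pp7. 8 ppages; refcounts: pp0:1 pp1:3 pp2:2 pp3:2 pp4:1 pp5:1 pp6:1 pp7:1

yes yes yes yes yes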